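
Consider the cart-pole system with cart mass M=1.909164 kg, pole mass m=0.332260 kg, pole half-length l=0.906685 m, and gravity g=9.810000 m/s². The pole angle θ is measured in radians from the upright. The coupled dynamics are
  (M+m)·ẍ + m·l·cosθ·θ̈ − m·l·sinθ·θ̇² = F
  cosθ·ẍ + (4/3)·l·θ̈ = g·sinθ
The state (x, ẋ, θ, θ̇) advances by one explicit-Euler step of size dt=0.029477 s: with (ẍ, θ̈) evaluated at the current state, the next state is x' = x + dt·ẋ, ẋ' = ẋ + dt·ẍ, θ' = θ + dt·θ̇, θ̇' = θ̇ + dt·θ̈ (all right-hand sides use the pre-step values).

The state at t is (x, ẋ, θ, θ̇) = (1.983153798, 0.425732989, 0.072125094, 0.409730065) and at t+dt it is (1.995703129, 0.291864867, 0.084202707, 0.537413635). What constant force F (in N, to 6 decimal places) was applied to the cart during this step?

F = -8.881410 N

ẍ = (ẋ'−ẋ)/dt = (0.291864867−0.425732989)/0.029477 = -4.541443
θ̈ = (θ̇'−θ̇)/dt = (0.537413635−0.409730065)/0.029477 = 4.331634
sinθ=0.072063, cosθ=0.997400
F = (M+m)·ẍ + m·l·cosθ·θ̈ − m·l·sinθ·θ̇² = -10.179300 + 1.301534 − 0.003645 = -8.881410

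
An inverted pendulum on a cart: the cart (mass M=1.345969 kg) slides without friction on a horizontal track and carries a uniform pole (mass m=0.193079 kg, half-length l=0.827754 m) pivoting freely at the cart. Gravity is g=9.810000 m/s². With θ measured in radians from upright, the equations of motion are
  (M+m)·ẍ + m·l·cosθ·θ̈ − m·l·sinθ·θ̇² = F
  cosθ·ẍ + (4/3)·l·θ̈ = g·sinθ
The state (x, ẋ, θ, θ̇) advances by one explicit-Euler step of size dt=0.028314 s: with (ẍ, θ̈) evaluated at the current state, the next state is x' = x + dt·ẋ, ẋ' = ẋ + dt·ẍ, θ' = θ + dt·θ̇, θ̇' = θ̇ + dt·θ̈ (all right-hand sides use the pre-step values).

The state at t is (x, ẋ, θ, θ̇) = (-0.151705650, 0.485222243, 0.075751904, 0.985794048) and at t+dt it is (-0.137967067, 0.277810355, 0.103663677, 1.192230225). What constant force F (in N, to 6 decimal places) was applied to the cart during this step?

F = -10.124011 N

ẍ = (ẋ'−ẋ)/dt = (0.277810355−0.485222243)/0.028314 = -7.325418
θ̈ = (θ̇'−θ̇)/dt = (1.192230225−0.985794048)/0.028314 = 7.290958
sinθ=0.075679, cosθ=0.997132
F = (M+m)·ẍ + m·l·cosθ·θ̈ − m·l·sinθ·θ̇² = -11.274170 + 1.161913 − 0.011754 = -10.124011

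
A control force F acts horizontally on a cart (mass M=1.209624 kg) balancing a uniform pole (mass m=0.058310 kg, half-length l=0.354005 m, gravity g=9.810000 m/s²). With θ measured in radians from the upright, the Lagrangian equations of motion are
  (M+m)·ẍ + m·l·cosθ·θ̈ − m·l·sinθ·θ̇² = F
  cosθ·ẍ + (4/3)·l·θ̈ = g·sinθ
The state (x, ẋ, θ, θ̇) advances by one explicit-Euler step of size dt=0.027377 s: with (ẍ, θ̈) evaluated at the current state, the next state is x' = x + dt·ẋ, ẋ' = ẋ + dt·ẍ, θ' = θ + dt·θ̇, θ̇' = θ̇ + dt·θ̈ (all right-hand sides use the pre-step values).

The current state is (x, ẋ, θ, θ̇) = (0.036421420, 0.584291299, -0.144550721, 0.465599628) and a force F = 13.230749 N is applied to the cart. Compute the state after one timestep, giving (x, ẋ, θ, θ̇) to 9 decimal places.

(0.052417563, 0.881305530, -0.131804000, -0.239058393)

sinθ=-0.144047851, cosθ=0.989570723
temp = (F + m·l·θ̇²·sinθ)/(M+m) = (13.230749 + -0.000644591)/1.267934 = 10.434379399
θ̈ = (g·sinθ − cosθ·temp)/(l·(4/3 − m·cos²θ/(M+m))) = -25.739051804
ẍ = temp − m·l·θ̈·cosθ/(M+m) = 10.849042290
Euler: x'=0.036421420+0.027377·0.584291299=0.052417563, ẋ'=0.584291299+0.027377·10.849042290=0.881305530
       θ'=-0.144550721+0.027377·0.465599628=-0.131804000, θ̇'=0.465599628+0.027377·-25.739051804=-0.239058393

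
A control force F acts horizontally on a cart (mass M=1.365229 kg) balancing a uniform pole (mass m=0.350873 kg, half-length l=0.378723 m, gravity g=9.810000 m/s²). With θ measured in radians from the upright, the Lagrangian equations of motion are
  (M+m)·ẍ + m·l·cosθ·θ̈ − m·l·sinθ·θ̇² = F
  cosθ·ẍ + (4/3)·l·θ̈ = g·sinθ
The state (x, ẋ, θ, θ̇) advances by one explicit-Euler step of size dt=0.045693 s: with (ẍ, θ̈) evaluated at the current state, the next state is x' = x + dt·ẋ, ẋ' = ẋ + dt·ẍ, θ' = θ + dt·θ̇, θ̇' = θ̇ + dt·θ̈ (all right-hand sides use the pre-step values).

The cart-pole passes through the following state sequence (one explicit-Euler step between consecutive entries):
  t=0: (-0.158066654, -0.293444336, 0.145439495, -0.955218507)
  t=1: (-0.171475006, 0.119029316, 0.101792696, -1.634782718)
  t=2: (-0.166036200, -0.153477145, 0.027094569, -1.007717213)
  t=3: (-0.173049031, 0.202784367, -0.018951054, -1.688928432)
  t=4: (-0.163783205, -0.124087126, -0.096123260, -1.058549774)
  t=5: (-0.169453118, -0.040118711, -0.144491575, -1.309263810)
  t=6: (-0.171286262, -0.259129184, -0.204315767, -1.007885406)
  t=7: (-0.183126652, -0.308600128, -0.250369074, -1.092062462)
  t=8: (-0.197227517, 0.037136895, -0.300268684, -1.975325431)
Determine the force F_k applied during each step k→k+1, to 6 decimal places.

step 0→1:
  ẍ = (ẋ'−ẋ)/dt = (0.119029316−-0.293444336)/0.045693 = 9.027064
  θ̈ = (θ̇'−θ̇)/dt = (-1.634782718−-0.955218507)/0.045693 = -14.872392
  sinθ=0.144927, cosθ=0.989442
  F = (M+m)·ẍ + m·l·cosθ·θ̈ − m·l·sinθ·θ̇² = 15.491363 + -1.955433 − 0.017572 = 13.518358
step 1→2:
  ẍ = (ẋ'−ẋ)/dt = (-0.153477145−0.119029316)/0.045693 = -5.963856
  θ̈ = (θ̇'−θ̇)/dt = (-1.007717213−-1.634782718)/0.045693 = 13.723448
  sinθ=0.101617, cosθ=0.994824
  F = (M+m)·ẍ + m·l·cosθ·θ̈ − m·l·sinθ·θ̇² = -10.234585 + 1.814182 − 0.036088 = -8.456490
step 2→3:
  ẍ = (ẋ'−ẋ)/dt = (0.202784367−-0.153477145)/0.045693 = 7.796851
  θ̈ = (θ̇'−θ̇)/dt = (-1.688928432−-1.007717213)/0.045693 = -14.908437
  sinθ=0.027091, cosθ=0.999633
  F = (M+m)·ẍ + m·l·cosθ·θ̈ − m·l·sinθ·θ̇² = 13.380192 + -1.980361 − 0.003656 = 11.396175
step 3→4:
  ẍ = (ẋ'−ẋ)/dt = (-0.124087126−0.202784367)/0.045693 = -7.153645
  θ̈ = (θ̇'−θ̇)/dt = (-1.058549774−-1.688928432)/0.045693 = 13.795957
  sinθ=-0.018950, cosθ=0.999820
  F = (M+m)·ẍ + m·l·cosθ·θ̈ − m·l·sinθ·θ̇² = -12.276384 + 1.832928 − -0.007183 = -10.436273
step 4→5:
  ẍ = (ẋ'−ẋ)/dt = (-0.040118711−-0.124087126)/0.045693 = 1.837665
  θ̈ = (θ̇'−θ̇)/dt = (-1.309263810−-1.058549774)/0.045693 = -5.486924
  sinθ=-0.095975, cosθ=0.995384
  F = (M+m)·ẍ + m·l·cosθ·θ̈ − m·l·sinθ·θ̇² = 3.153620 + -0.725757 − -0.014291 = 2.442154
step 5→6:
  ẍ = (ẋ'−ẋ)/dt = (-0.259129184−-0.040118711)/0.045693 = -4.793086
  θ̈ = (θ̇'−θ̇)/dt = (-1.007885406−-1.309263810)/0.045693 = 6.595724
  sinθ=-0.143989, cosθ=0.989579
  F = (M+m)·ẍ + m·l·cosθ·θ̈ − m·l·sinθ·θ̇² = -8.225424 + 0.867331 − -0.032799 = -7.325295
step 6→7:
  ẍ = (ẋ'−ẋ)/dt = (-0.308600128−-0.259129184)/0.045693 = -1.082681
  θ̈ = (θ̇'−θ̇)/dt = (-1.092062462−-1.007885406)/0.045693 = -1.842231
  sinθ=-0.202897, cosθ=0.979200
  F = (M+m)·ẍ + m·l·cosθ·θ̈ − m·l·sinθ·θ̇² = -1.857991 + -0.239711 − -0.027389 = -2.070313
step 7→8:
  ẍ = (ẋ'−ẋ)/dt = (0.037136895−-0.308600128)/0.045693 = 7.566521
  θ̈ = (θ̇'−θ̇)/dt = (-1.975325431−-1.092062462)/0.045693 = -19.330378
  sinθ=-0.247762, cosθ=0.968821
  F = (M+m)·ẍ + m·l·cosθ·θ̈ − m·l·sinθ·θ̇² = 12.984921 + -2.488603 − -0.039265 = 10.535583

F_0 = 13.518358 N
F_1 = -8.456490 N
F_2 = 11.396175 N
F_3 = -10.436273 N
F_4 = 2.442154 N
F_5 = -7.325295 N
F_6 = -2.070313 N
F_7 = 10.535583 N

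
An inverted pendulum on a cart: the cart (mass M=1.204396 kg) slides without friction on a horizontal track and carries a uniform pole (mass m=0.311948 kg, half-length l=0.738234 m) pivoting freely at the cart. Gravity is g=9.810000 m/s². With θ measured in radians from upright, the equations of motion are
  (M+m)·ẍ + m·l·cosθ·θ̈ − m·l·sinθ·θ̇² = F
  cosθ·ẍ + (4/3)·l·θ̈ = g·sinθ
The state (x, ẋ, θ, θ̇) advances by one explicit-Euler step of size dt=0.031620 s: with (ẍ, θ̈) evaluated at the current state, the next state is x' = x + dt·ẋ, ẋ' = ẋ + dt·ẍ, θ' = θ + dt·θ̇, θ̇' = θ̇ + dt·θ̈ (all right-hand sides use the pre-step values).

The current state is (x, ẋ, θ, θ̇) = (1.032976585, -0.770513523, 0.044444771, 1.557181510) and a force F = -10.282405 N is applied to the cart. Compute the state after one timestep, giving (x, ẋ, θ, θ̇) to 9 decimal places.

sinθ=0.044430140, cosθ=0.999012494
temp = (F + m·l·θ̇²·sinθ)/(M+m) = (-10.282405 + 0.024810322)/1.516344 = -6.764688407
θ̈ = (g·sinθ − cosθ·temp)/(l·(4/3 − m·cos²θ/(M+m))) = 8.638797271
ẍ = temp − m·l·θ̈·cosθ/(M+m) = -8.075386639
Euler: x'=1.032976585+0.031620·-0.770513523=1.008612947, ẋ'=-0.770513523+0.031620·-8.075386639=-1.025857249
       θ'=0.044444771+0.031620·1.557181510=0.093682850, θ̇'=1.557181510+0.031620·8.638797271=1.830340280

(1.008612947, -1.025857249, 0.093682850, 1.830340280)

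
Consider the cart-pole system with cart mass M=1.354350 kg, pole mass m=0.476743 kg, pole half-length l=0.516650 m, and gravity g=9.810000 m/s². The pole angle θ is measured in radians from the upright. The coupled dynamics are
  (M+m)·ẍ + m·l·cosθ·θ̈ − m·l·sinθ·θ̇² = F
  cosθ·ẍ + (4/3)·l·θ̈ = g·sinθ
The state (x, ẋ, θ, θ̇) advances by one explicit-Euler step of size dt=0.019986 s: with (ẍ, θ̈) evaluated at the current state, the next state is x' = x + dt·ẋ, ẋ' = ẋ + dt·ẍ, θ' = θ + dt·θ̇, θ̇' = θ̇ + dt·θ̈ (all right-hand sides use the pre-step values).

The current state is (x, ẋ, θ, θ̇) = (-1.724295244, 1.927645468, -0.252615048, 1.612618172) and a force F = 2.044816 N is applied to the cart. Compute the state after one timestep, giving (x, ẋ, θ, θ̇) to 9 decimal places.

sinθ=-0.249936863, cosθ=0.968262136
temp = (F + m·l·θ̇²·sinθ)/(M+m) = (2.044816 + -0.160093674)/1.831093 = 1.029288150
θ̈ = (g·sinθ − cosθ·temp)/(l·(4/3 − m·cos²θ/(M+m))) = -6.127894250
ẍ = temp − m·l·θ̈·cosθ/(M+m) = 1.827419863
Euler: x'=-1.724295244+0.019986·1.927645468=-1.685769322, ẋ'=1.927645468+0.019986·1.827419863=1.964168281
       θ'=-0.252615048+0.019986·1.612618172=-0.220385261, θ̇'=1.612618172+0.019986·-6.127894250=1.490146078

(-1.685769322, 1.964168281, -0.220385261, 1.490146078)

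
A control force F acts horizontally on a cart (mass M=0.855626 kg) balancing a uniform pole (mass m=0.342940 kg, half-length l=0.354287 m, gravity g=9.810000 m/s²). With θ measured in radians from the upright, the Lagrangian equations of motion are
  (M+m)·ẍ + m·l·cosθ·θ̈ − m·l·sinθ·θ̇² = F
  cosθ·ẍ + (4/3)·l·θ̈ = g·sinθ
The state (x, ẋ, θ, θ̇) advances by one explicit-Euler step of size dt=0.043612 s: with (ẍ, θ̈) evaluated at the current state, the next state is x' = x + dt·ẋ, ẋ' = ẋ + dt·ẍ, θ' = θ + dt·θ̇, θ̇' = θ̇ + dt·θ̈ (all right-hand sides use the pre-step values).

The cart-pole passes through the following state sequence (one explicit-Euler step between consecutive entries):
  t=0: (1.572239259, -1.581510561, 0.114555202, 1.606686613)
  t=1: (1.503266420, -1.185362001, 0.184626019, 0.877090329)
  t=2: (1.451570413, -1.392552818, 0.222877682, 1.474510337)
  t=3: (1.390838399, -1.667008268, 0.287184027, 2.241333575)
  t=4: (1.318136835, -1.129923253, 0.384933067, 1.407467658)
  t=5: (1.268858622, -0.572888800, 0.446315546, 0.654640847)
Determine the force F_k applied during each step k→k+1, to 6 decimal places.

step 0→1:
  ẍ = (ẋ'−ẋ)/dt = (-1.185362001−-1.581510561)/0.043612 = 9.083476
  θ̈ = (θ̇'−θ̇)/dt = (0.877090329−1.606686613)/0.043612 = -16.729255
  sinθ=0.114305, cosθ=0.993446
  F = (M+m)·ẍ + m·l·cosθ·θ̈ − m·l·sinθ·θ̇² = 10.887146 + -2.019269 − 0.035851 = 8.832026
step 1→2:
  ẍ = (ẋ'−ẋ)/dt = (-1.392552818−-1.185362001)/0.043612 = -4.750775
  θ̈ = (θ̇'−θ̇)/dt = (1.474510337−0.877090329)/0.043612 = 13.698524
  sinθ=0.183579, cosθ=0.983005
  F = (M+m)·ẍ + m·l·cosθ·θ̈ − m·l·sinθ·θ̇² = -5.694118 + 1.636074 − 0.017159 = -4.075203
step 2→3:
  ẍ = (ẋ'−ẋ)/dt = (-1.667008268−-1.392552818)/0.043612 = -6.293118
  θ̈ = (θ̇'−θ̇)/dt = (2.241333575−1.474510337)/0.043612 = 17.582850
  sinθ=0.221037, cosθ=0.975265
  F = (M+m)·ẍ + m·l·cosθ·θ̈ − m·l·sinθ·θ̇² = -7.542717 + 2.083461 − 0.058389 = -5.517645
step 3→4:
  ẍ = (ẋ'−ẋ)/dt = (-1.129923253−-1.667008268)/0.043612 = 12.315074
  θ̈ = (θ̇'−θ̇)/dt = (1.407467658−2.241333575)/0.043612 = -19.120103
  sinθ=0.283253, cosθ=0.959045
  F = (M+m)·ẍ + m·l·cosθ·θ̈ − m·l·sinθ·θ̇² = 14.760429 + -2.227936 − 0.172886 = 12.359607
step 4→5:
  ẍ = (ẋ'−ẋ)/dt = (-0.572888800−-1.129923253)/0.043612 = 12.772504
  θ̈ = (θ̇'−θ̇)/dt = (0.654640847−1.407467658)/0.043612 = -17.261919
  sinθ=0.375497, cosθ=0.926824
  F = (M+m)·ẍ + m·l·cosθ·θ̈ − m·l·sinθ·θ̇² = 15.308689 + -1.943835 − 0.090377 = 13.274477

F_0 = 8.832026 N
F_1 = -4.075203 N
F_2 = -5.517645 N
F_3 = 12.359607 N
F_4 = 13.274477 N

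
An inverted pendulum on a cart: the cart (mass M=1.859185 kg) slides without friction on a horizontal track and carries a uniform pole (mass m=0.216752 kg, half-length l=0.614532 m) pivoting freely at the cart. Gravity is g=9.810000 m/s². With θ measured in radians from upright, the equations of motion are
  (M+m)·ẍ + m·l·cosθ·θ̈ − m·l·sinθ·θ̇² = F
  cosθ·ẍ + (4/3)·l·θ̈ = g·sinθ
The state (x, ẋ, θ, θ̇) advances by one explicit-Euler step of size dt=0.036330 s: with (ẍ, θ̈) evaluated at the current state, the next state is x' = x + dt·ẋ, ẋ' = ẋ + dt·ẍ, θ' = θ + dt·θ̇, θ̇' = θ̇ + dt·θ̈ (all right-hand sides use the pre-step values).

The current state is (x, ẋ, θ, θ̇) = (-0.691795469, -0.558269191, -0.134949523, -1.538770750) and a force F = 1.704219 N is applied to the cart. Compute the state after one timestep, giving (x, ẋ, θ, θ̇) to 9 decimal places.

sinθ=-0.134540293, cosθ=0.990908124
temp = (F + m·l·θ̇²·sinθ)/(M+m) = (1.704219 + -0.042433400)/2.075937 = 0.800499052
θ̈ = (g·sinθ − cosθ·temp)/(l·(4/3 − m·cos²θ/(M+m))) = -2.793675715
ẍ = temp − m·l·θ̈·cosθ/(M+m) = 0.978123535
Euler: x'=-0.691795469+0.036330·-0.558269191=-0.712077389, ẋ'=-0.558269191+0.036330·0.978123535=-0.522733963
       θ'=-0.134949523+0.036330·-1.538770750=-0.190853064, θ̇'=-1.538770750+0.036330·-2.793675715=-1.640264989

(-0.712077389, -0.522733963, -0.190853064, -1.640264989)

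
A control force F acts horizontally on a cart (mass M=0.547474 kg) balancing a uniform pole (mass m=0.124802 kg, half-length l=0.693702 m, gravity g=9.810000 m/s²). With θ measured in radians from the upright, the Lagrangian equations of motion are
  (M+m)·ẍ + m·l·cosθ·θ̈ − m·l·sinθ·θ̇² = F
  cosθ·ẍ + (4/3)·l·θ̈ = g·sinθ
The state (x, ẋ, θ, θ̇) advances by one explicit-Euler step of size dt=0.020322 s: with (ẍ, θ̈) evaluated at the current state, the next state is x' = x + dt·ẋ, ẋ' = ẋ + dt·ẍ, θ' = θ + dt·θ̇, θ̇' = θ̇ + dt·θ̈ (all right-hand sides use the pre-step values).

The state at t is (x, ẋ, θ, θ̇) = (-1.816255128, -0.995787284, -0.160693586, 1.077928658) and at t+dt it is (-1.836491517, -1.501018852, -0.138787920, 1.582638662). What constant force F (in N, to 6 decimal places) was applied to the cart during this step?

F = -14.575113 N

ẍ = (ẋ'−ẋ)/dt = (-1.501018852−-0.995787284)/0.020322 = -24.861311
θ̈ = (θ̇'−θ̇)/dt = (1.582638662−1.077928658)/0.020322 = 24.835646
sinθ=-0.160003, cosθ=0.987117
F = (M+m)·ẍ + m·l·cosθ·θ̈ − m·l·sinθ·θ̇² = -16.713663 + 2.122454 − -0.016095 = -14.575113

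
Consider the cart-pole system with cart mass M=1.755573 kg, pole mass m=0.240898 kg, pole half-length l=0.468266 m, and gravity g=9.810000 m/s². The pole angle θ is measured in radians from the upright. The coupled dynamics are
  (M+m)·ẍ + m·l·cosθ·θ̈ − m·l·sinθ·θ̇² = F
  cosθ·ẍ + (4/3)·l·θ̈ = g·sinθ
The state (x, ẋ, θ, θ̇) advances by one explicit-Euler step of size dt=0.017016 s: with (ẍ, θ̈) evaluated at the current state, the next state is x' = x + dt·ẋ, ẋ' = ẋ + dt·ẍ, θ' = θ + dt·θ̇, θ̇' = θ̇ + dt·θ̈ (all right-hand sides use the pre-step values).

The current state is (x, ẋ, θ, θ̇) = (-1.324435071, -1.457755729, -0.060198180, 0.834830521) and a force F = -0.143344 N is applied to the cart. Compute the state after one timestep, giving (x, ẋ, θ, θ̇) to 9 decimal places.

(-1.349240242, -1.458145760, -0.045992704, 0.819369267)

sinθ=-0.060161829, cosθ=0.998188637
temp = (F + m·l·θ̇²·sinθ)/(M+m) = (-0.143344 + -0.004729808)/1.996471 = -0.074167773
θ̈ = (g·sinθ − cosθ·temp)/(l·(4/3 − m·cos²θ/(M+m))) = -0.908630359
ẍ = temp − m·l·θ̈·cosθ/(M+m) = -0.022921454
Euler: x'=-1.324435071+0.017016·-1.457755729=-1.349240242, ẋ'=-1.457755729+0.017016·-0.022921454=-1.458145760
       θ'=-0.060198180+0.017016·0.834830521=-0.045992704, θ̇'=0.834830521+0.017016·-0.908630359=0.819369267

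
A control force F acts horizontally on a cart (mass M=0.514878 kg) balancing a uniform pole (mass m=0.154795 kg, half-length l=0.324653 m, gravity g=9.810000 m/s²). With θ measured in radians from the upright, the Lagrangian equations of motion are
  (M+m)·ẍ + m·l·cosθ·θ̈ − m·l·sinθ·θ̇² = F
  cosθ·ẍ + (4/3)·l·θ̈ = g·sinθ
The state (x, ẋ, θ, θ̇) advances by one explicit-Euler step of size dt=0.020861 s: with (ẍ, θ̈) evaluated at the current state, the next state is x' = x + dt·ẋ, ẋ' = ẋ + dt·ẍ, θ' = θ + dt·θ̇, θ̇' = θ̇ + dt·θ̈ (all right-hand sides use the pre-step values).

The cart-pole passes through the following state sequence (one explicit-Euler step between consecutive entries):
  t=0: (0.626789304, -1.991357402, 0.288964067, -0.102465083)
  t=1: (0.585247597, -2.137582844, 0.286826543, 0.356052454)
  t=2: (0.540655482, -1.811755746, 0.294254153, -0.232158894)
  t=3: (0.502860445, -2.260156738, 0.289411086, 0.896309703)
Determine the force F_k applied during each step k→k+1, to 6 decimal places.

F_0 = -3.635448 N
F_1 = 9.098667 N
F_2 = -11.793544 N

step 0→1:
  ẍ = (ẋ'−ẋ)/dt = (-2.137582844−-1.991357402)/0.020861 = -7.009513
  θ̈ = (θ̇'−θ̇)/dt = (0.356052454−-0.102465083)/0.020861 = 21.979653
  sinθ=0.284959, cosθ=0.958540
  F = (M+m)·ẍ + m·l·cosθ·θ̈ − m·l·sinθ·θ̇² = -4.694081 + 1.058784 − 0.000150 = -3.635448
step 1→2:
  ẍ = (ẋ'−ẋ)/dt = (-1.811755746−-2.137582844)/0.020861 = 15.618959
  θ̈ = (θ̇'−θ̇)/dt = (-0.232158894−0.356052454)/0.020861 = -28.196700
  sinθ=0.282910, cosθ=0.959147
  F = (M+m)·ẍ + m·l·cosθ·θ̈ − m·l·sinθ·θ̇² = 10.459595 + -1.359126 − 0.001802 = 9.098667
step 2→3:
  ẍ = (ẋ'−ẋ)/dt = (-2.260156738−-1.811755746)/0.020861 = -21.494703
  θ̈ = (θ̇'−θ̇)/dt = (0.896309703−-0.232158894)/0.020861 = 54.094655
  sinθ=0.290026, cosθ=0.957019
  F = (M+m)·ẍ + m·l·cosθ·θ̈ − m·l·sinθ·θ̇² = -14.394422 + 2.601664 − 0.000786 = -11.793544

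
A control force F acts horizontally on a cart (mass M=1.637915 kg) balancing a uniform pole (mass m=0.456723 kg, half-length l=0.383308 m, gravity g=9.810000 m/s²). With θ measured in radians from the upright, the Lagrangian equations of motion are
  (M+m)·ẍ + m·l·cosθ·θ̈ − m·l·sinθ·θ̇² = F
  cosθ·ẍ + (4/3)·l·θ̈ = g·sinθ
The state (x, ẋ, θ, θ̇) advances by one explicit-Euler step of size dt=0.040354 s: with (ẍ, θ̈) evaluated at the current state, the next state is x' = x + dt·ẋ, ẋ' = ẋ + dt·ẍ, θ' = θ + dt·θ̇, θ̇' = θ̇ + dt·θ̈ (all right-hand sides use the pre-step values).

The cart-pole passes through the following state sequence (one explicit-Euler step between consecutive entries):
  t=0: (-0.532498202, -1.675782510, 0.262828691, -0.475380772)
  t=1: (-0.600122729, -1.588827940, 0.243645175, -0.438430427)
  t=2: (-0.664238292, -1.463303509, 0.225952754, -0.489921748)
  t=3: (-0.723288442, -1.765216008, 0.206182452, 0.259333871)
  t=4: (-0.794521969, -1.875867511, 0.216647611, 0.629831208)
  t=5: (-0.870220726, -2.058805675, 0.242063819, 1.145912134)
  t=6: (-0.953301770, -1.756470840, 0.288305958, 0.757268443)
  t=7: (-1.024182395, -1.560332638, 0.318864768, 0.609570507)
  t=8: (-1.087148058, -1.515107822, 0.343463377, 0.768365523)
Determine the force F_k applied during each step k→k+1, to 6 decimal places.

step 0→1:
  ẍ = (ẋ'−ẋ)/dt = (-1.588827940−-1.675782510)/0.040354 = 2.154794
  θ̈ = (θ̇'−θ̇)/dt = (-0.438430427−-0.475380772)/0.040354 = 0.915655
  sinθ=0.259813, cosθ=0.965659
  F = (M+m)·ẍ + m·l·cosθ·θ̈ − m·l·sinθ·θ̇² = 4.513514 + 0.154795 − 0.010279 = 4.658030
step 1→2:
  ẍ = (ẋ'−ẋ)/dt = (-1.463303509−-1.588827940)/0.040354 = 3.110582
  θ̈ = (θ̇'−θ̇)/dt = (-0.489921748−-0.438430427)/0.040354 = -1.275991
  sinθ=0.241242, cosθ=0.970465
  F = (M+m)·ẍ + m·l·cosθ·θ̈ − m·l·sinθ·θ̇² = 6.515544 + -0.216784 − 0.008118 = 6.290641
step 2→3:
  ẍ = (ẋ'−ẋ)/dt = (-1.765216008−-1.463303509)/0.040354 = -7.481600
  θ̈ = (θ̇'−θ̇)/dt = (0.259333871−-0.489921748)/0.040354 = 18.567072
  sinθ=0.224035, cosθ=0.974581
  F = (M+m)·ẍ + m·l·cosθ·θ̈ − m·l·sinθ·θ̇² = -15.671244 + 3.167832 − 0.009414 = -12.512826
step 3→4:
  ẍ = (ẋ'−ẋ)/dt = (-1.875867511−-1.765216008)/0.040354 = -2.742021
  θ̈ = (θ̇'−θ̇)/dt = (0.629831208−0.259333871)/0.040354 = 9.181180
  sinθ=0.204725, cosθ=0.978820
  F = (M+m)·ẍ + m·l·cosθ·θ̈ − m·l·sinθ·θ̇² = -5.743541 + 1.573265 − 0.002410 = -4.172686
step 4→5:
  ẍ = (ẋ'−ẋ)/dt = (-2.058805675−-1.875867511)/0.040354 = -4.533334
  θ̈ = (θ̇'−θ̇)/dt = (1.145912134−0.629831208)/0.040354 = 12.788842
  sinθ=0.214957, cosθ=0.976624
  F = (M+m)·ẍ + m·l·cosθ·θ̈ − m·l·sinθ·θ̇² = -9.495694 + 2.186549 − 0.014928 = -7.324073
step 5→6:
  ẍ = (ẋ'−ẋ)/dt = (-1.756470840−-2.058805675)/0.040354 = 7.492066
  θ̈ = (θ̇'−θ̇)/dt = (0.757268443−1.145912134)/0.040354 = -9.630859
  sinθ=0.239707, cosθ=0.970845
  F = (M+m)·ẍ + m·l·cosθ·θ̈ − m·l·sinθ·θ̇² = 15.693166 + -1.636876 − 0.055104 = 14.001186
step 6→7:
  ẍ = (ẋ'−ẋ)/dt = (-1.560332638−-1.756470840)/0.040354 = 4.860440
  θ̈ = (θ̇'−θ̇)/dt = (0.609570507−0.757268443)/0.040354 = -3.660057
  sinθ=0.284329, cosθ=0.958727
  F = (M+m)·ẍ + m·l·cosθ·θ̈ − m·l·sinθ·θ̇² = 10.180863 + -0.614304 − 0.028544 = 9.538014
step 7→8:
  ẍ = (ẋ'−ẋ)/dt = (-1.515107822−-1.560332638)/0.040354 = 1.120702
  θ̈ = (θ̇'−θ̇)/dt = (0.768365523−0.609570507)/0.040354 = 3.935050
  sinθ=0.313489, cosθ=0.949592
  F = (M+m)·ẍ + m·l·cosθ·θ̈ − m·l·sinθ·θ̇² = 2.347465 + 0.654166 − 0.020393 = 2.981239

F_0 = 4.658030 N
F_1 = 6.290641 N
F_2 = -12.512826 N
F_3 = -4.172686 N
F_4 = -7.324073 N
F_5 = 14.001186 N
F_6 = 9.538014 N
F_7 = 2.981239 N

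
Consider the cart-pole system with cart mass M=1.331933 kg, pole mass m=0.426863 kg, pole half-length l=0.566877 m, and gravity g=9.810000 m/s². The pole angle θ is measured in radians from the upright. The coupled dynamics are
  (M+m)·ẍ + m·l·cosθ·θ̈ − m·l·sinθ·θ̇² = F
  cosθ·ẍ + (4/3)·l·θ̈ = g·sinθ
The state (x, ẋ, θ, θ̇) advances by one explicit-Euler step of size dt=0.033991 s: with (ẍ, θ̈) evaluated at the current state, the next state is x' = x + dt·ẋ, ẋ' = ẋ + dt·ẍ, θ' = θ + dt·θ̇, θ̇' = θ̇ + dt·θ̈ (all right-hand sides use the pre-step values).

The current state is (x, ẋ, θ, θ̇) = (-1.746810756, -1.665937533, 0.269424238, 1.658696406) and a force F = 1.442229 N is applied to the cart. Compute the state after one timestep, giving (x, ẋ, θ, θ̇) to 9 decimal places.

(-1.803437639, -1.647012295, 0.325804988, 1.751989804)

sinθ=0.266176490, cosθ=0.963924310
temp = (F + m·l·θ̇²·sinθ)/(M+m) = (1.442229 + 0.177206990)/1.758796 = 0.920763972
θ̈ = (g·sinθ − cosθ·temp)/(l·(4/3 − m·cos²θ/(M+m))) = 2.744650008
ẍ = temp − m·l·θ̈·cosθ/(M+m) = 0.556772017
Euler: x'=-1.746810756+0.033991·-1.665937533=-1.803437639, ẋ'=-1.665937533+0.033991·0.556772017=-1.647012295
       θ'=0.269424238+0.033991·1.658696406=0.325804988, θ̇'=1.658696406+0.033991·2.744650008=1.751989804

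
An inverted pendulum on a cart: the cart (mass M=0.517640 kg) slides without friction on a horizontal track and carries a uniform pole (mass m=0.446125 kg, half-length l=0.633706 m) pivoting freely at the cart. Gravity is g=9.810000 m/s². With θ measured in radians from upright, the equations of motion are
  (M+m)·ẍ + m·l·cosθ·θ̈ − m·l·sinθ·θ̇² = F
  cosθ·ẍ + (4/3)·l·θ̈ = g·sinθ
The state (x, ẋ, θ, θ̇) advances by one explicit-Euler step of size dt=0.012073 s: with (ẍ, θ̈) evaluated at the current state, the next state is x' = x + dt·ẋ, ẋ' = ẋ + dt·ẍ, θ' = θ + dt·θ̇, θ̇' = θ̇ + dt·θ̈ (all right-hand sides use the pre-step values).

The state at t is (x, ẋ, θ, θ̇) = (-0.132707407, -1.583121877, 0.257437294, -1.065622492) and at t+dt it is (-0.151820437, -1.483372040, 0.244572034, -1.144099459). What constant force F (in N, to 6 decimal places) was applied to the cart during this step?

F = 6.103980 N

ẍ = (ẋ'−ẋ)/dt = (-1.483372040−-1.583121877)/0.012073 = 8.262225
θ̈ = (θ̇'−θ̇)/dt = (-1.144099459−-1.065622492)/0.012073 = -6.500204
sinθ=0.254603, cosθ=0.967046
F = (M+m)·ẍ + m·l·cosθ·θ̈ − m·l·sinθ·θ̇² = 7.962843 + -1.777127 − 0.081736 = 6.103980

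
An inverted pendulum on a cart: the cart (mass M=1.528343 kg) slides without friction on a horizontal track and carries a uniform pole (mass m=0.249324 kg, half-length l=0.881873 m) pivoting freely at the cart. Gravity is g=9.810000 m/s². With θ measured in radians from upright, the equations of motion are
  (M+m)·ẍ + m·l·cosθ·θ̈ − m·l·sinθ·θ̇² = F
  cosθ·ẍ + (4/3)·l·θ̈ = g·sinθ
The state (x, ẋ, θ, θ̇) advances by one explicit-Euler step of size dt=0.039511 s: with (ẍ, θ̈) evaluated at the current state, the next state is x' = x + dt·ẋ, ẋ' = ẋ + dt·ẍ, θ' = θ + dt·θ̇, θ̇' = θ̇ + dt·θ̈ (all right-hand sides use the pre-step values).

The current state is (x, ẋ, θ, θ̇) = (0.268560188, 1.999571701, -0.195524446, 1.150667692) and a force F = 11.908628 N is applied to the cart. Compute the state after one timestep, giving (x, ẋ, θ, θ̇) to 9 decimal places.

(0.347565265, 2.301311966, -0.150060415, 0.834895381)

sinθ=-0.194281015, cosθ=0.980945915
temp = (F + m·l·θ̇²·sinθ)/(M+m) = (11.908628 + -0.056558819)/1.777667 = 6.667204364
θ̈ = (g·sinθ − cosθ·temp)/(l·(4/3 − m·cos²θ/(M+m))) = -7.992010098
ẍ = temp − m·l·θ̈·cosθ/(M+m) = 7.636867329
Euler: x'=0.268560188+0.039511·1.999571701=0.347565265, ẋ'=1.999571701+0.039511·7.636867329=2.301311966
       θ'=-0.195524446+0.039511·1.150667692=-0.150060415, θ̇'=1.150667692+0.039511·-7.992010098=0.834895381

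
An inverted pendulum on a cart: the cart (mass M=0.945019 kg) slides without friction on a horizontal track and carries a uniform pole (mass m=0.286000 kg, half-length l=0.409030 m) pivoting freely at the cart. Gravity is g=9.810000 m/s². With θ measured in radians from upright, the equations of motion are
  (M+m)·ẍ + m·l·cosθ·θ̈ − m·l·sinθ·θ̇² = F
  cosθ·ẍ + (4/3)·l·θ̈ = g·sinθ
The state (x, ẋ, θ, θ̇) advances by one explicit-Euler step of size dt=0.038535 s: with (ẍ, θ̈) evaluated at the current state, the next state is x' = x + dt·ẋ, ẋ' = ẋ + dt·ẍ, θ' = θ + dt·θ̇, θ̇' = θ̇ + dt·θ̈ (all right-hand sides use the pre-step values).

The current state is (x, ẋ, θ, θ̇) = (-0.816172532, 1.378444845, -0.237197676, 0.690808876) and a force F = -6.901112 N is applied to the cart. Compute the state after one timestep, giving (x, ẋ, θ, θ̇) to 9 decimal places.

sinθ=-0.234979693, cosθ=0.972000280
temp = (F + m·l·θ̇²·sinθ)/(M+m) = (-6.901112 + -0.013117992)/1.231019 = -5.616672035
θ̈ = (g·sinθ − cosθ·temp)/(l·(4/3 − m·cos²θ/(M+m))) = 6.923432669
ẍ = temp − m·l·θ̈·cosθ/(M+m) = -6.256177562
Euler: x'=-0.816172532+0.038535·1.378444845=-0.763054160, ẋ'=1.378444845+0.038535·-6.256177562=1.137363043
       θ'=-0.237197676+0.038535·0.690808876=-0.210577356, θ̇'=0.690808876+0.038535·6.923432669=0.957603354

(-0.763054160, 1.137363043, -0.210577356, 0.957603354)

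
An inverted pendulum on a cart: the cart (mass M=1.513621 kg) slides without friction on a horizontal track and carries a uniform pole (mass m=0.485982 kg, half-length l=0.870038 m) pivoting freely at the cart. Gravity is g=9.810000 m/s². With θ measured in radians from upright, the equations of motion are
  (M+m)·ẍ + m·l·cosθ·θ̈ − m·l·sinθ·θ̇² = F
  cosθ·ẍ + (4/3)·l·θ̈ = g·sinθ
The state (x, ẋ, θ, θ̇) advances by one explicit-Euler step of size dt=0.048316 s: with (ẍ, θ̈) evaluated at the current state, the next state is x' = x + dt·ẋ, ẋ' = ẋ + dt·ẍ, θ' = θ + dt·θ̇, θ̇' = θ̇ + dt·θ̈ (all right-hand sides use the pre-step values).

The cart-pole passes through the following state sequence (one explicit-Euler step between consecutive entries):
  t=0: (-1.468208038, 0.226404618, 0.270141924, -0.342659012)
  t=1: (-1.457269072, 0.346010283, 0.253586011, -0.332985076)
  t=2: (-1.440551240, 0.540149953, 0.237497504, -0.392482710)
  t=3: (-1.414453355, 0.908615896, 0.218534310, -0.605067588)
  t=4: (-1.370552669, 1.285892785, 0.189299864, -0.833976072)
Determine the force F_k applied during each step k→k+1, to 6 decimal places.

F_0 = 5.018332 N
F_1 = 7.518867 N
F_2 = 13.425834 N
F_3 = 13.624819 N

step 0→1:
  ẍ = (ẋ'−ẋ)/dt = (0.346010283−0.226404618)/0.048316 = 2.475488
  θ̈ = (θ̇'−θ̇)/dt = (-0.332985076−-0.342659012)/0.048316 = 0.200222
  sinθ=0.266868, cosθ=0.963733
  F = (M+m)·ẍ + m·l·cosθ·θ̈ − m·l·sinθ·θ̇² = 4.949993 + 0.081588 − 0.013249 = 5.018332
step 1→2:
  ẍ = (ẋ'−ẋ)/dt = (0.540149953−0.346010283)/0.048316 = 4.018124
  θ̈ = (θ̇'−θ̇)/dt = (-0.392482710−-0.332985076)/0.048316 = -1.231427
  sinθ=0.250877, cosθ=0.968019
  F = (M+m)·ẍ + m·l·cosθ·θ̈ − m·l·sinθ·θ̇² = 8.034652 + -0.504024 − 0.011762 = 7.518867
step 2→3:
  ẍ = (ẋ'−ẋ)/dt = (0.908615896−0.540149953)/0.048316 = 7.626168
  θ̈ = (θ̇'−θ̇)/dt = (-0.605067588−-0.392482710)/0.048316 = -4.399886
  sinθ=0.235271, cosθ=0.971930
  F = (M+m)·ẍ + m·l·cosθ·θ̈ − m·l·sinθ·θ̇² = 15.249309 + -1.808151 − 0.015324 = 13.425834
step 3→4:
  ẍ = (ẋ'−ẋ)/dt = (1.285892785−0.908615896)/0.048316 = 7.808529
  θ̈ = (θ̇'−θ̇)/dt = (-0.833976072−-0.605067588)/0.048316 = -4.737737
  sinθ=0.216799, cosθ=0.976216
  F = (M+m)·ẍ + m·l·cosθ·θ̈ − m·l·sinθ·θ̇² = 15.613958 + -1.955579 − 0.033560 = 13.624819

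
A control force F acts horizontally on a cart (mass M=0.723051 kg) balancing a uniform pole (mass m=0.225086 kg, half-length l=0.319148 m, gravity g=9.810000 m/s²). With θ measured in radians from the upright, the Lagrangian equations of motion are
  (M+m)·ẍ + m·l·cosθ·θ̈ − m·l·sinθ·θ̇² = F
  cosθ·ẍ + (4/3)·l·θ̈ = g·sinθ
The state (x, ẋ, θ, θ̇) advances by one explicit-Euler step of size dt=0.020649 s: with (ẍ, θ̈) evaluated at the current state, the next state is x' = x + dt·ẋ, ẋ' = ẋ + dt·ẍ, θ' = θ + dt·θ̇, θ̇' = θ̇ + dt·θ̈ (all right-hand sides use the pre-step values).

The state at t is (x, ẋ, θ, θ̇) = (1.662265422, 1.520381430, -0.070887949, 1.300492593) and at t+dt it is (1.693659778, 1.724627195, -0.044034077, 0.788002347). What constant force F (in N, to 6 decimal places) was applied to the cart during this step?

F = 7.608504 N

ẍ = (ẋ'−ẋ)/dt = (1.724627195−1.520381430)/0.020649 = 9.891315
θ̈ = (θ̇'−θ̇)/dt = (0.788002347−1.300492593)/0.020649 = -24.819131
sinθ=-0.070829, cosθ=0.997489
F = (M+m)·ẍ + m·l·cosθ·θ̈ − m·l·sinθ·θ̇² = 9.378322 + -1.778423 − -0.008605 = 7.608504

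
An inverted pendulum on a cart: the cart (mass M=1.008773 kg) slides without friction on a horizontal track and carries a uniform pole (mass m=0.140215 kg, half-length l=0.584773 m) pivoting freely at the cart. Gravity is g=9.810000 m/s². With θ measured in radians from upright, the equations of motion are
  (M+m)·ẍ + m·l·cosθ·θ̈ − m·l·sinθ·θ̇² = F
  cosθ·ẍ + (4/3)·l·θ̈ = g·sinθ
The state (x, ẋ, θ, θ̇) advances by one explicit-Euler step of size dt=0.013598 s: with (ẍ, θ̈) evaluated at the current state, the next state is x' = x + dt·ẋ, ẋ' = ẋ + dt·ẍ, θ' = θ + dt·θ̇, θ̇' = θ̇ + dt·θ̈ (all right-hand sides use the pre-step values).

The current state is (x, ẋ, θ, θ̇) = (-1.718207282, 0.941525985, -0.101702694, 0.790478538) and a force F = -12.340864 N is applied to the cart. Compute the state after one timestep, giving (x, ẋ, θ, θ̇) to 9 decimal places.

(-1.705404412, 0.782215802, -0.090953767, 0.976375788)

sinθ=-0.101527459, cosθ=0.994832737
temp = (F + m·l·θ̇²·sinθ)/(M+m) = (-12.340864 + -0.005201702)/1.148988 = -10.745165051
θ̈ = (g·sinθ − cosθ·temp)/(l·(4/3 − m·cos²θ/(M+m))) = 13.670925879
ẍ = temp − m·l·θ̈·cosθ/(M+m) = -11.715706959
Euler: x'=-1.718207282+0.013598·0.941525985=-1.705404412, ẋ'=0.941525985+0.013598·-11.715706959=0.782215802
       θ'=-0.101702694+0.013598·0.790478538=-0.090953767, θ̇'=0.790478538+0.013598·13.670925879=0.976375788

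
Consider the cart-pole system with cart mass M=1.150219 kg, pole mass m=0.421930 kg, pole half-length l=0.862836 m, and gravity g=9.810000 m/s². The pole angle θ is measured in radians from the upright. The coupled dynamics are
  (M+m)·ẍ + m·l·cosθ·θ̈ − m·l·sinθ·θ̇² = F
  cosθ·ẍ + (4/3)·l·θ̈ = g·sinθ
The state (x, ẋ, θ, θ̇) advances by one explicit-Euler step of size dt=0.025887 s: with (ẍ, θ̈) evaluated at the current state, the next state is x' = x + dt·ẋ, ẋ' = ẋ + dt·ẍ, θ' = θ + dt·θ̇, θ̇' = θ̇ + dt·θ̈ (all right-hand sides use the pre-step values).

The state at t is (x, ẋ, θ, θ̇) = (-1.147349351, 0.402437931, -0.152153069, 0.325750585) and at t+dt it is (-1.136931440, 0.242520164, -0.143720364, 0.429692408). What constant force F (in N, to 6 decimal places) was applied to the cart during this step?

ẍ = (ẋ'−ẋ)/dt = (0.242520164−0.402437931)/0.025887 = -6.177532
θ̈ = (θ̇'−θ̇)/dt = (0.429692408−0.325750585)/0.025887 = 4.015213
sinθ=-0.151567, cosθ=0.988447
F = (M+m)·ẍ + m·l·cosθ·θ̈ − m·l·sinθ·θ̇² = -9.712001 + 1.444876 − -0.005855 = -8.261269

F = -8.261269 N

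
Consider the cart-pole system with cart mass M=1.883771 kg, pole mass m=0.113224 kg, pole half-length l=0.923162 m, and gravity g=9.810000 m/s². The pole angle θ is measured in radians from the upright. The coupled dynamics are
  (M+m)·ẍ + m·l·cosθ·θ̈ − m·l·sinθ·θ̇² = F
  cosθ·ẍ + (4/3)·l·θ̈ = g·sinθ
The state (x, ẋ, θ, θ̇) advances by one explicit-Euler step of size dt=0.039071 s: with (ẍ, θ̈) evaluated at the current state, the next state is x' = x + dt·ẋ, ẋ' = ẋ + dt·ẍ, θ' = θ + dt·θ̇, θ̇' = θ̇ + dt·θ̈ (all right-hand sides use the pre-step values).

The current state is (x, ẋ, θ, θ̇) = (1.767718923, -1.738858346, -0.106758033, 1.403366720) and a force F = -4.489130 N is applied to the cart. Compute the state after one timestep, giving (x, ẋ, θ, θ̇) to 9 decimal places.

sinθ=-0.106555357, cosθ=0.994306772
temp = (F + m·l·θ̇²·sinθ)/(M+m) = (-4.489130 + -0.021934819)/1.996995 = -2.258926446
θ̈ = (g·sinθ − cosθ·temp)/(l·(4/3 − m·cos²θ/(M+m))) = 1.018336775
ẍ = temp − m·l·θ̈·cosθ/(M+m) = -2.311923443
Euler: x'=1.767718923+0.039071·-1.738858346=1.699779989, ẋ'=-1.738858346+0.039071·-2.311923443=-1.829187507
       θ'=-0.106758033+0.039071·1.403366720=-0.051927092, θ̇'=1.403366720+0.039071·1.018336775=1.443154156

(1.699779989, -1.829187507, -0.051927092, 1.443154156)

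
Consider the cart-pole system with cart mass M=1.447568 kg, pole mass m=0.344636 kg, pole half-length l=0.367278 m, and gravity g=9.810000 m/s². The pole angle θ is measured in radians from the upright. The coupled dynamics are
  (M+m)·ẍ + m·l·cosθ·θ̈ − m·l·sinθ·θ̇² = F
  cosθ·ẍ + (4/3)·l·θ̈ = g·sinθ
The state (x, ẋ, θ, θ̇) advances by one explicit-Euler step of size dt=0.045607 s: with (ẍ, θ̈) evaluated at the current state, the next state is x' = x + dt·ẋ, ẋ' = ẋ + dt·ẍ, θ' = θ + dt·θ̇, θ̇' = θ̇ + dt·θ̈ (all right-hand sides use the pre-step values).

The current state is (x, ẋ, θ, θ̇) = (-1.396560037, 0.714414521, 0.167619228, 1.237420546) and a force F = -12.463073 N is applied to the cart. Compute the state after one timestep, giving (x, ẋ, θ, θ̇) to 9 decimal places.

sinθ=0.166835419, cosθ=0.985984758
temp = (F + m·l·θ̇²·sinθ)/(M+m) = (-12.463073 + 0.032335416)/1.792204 = -6.936005937
θ̈ = (g·sinθ − cosθ·temp)/(l·(4/3 − m·cos²θ/(M+m))) = 20.129645854
ẍ = temp − m·l·θ̈·cosθ/(M+m) = -8.337768474
Euler: x'=-1.396560037+0.045607·0.714414521=-1.363977734, ẋ'=0.714414521+0.045607·-8.337768474=0.334153914
       θ'=0.167619228+0.045607·1.237420546=0.224054267, θ̇'=1.237420546+0.045607·20.129645854=2.155473304

(-1.363977734, 0.334153914, 0.224054267, 2.155473304)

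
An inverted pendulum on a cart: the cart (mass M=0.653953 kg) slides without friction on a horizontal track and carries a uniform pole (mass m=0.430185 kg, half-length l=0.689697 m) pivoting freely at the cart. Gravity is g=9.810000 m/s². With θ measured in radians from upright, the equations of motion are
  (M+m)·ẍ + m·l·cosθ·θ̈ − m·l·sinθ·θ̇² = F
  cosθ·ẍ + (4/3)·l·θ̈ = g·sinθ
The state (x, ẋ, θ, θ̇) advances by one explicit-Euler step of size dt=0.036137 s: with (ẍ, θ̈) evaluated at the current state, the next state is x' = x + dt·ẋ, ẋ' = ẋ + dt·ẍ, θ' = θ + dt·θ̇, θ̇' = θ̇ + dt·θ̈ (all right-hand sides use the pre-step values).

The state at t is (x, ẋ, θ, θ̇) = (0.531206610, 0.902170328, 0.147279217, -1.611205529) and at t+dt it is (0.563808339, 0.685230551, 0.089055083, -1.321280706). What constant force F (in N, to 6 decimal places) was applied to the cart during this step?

F = -4.266776 N

ẍ = (ẋ'−ẋ)/dt = (0.685230551−0.902170328)/0.036137 = -6.003259
θ̈ = (θ̇'−θ̇)/dt = (-1.321280706−-1.611205529)/0.036137 = 8.022936
sinθ=0.146747, cosθ=0.989174
F = (M+m)·ẍ + m·l·cosθ·θ̈ − m·l·sinθ·θ̇² = -6.508361 + 2.354613 − 0.113028 = -4.266776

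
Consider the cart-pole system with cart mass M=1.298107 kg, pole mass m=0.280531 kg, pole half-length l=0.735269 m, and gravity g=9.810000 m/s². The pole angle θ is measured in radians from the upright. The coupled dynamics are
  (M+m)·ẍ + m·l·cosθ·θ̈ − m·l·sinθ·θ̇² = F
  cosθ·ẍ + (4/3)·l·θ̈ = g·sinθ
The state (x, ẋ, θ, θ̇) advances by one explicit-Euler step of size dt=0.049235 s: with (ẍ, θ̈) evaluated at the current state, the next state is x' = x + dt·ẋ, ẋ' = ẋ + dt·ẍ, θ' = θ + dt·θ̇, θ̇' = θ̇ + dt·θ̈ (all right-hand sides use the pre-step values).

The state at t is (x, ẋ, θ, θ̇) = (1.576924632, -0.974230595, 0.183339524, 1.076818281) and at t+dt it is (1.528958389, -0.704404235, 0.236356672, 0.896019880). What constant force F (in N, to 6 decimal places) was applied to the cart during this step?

F = 7.863182 N

ẍ = (ẋ'−ẋ)/dt = (-0.704404235−-0.974230595)/0.049235 = 5.480377
θ̈ = (θ̇'−θ̇)/dt = (0.896019880−1.076818281)/0.049235 = -3.672152
sinθ=0.182314, cosθ=0.983240
F = (M+m)·ẍ + m·l·cosθ·θ̈ − m·l·sinθ·θ̇² = 8.651531 + -0.744745 − 0.043605 = 7.863182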